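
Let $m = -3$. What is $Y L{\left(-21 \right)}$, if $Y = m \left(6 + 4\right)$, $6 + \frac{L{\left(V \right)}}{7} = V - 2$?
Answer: $6090$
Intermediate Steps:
$L{\left(V \right)} = -56 + 7 V$ ($L{\left(V \right)} = -42 + 7 \left(V - 2\right) = -42 + 7 \left(-2 + V\right) = -42 + \left(-14 + 7 V\right) = -56 + 7 V$)
$Y = -30$ ($Y = - 3 \left(6 + 4\right) = \left(-3\right) 10 = -30$)
$Y L{\left(-21 \right)} = - 30 \left(-56 + 7 \left(-21\right)\right) = - 30 \left(-56 - 147\right) = \left(-30\right) \left(-203\right) = 6090$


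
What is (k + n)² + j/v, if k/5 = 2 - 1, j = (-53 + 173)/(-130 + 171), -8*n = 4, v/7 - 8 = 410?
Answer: 4858863/239932 ≈ 20.251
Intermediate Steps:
v = 2926 (v = 56 + 7*410 = 56 + 2870 = 2926)
n = -½ (n = -⅛*4 = -½ ≈ -0.50000)
j = 120/41 ≈ 2.9268
k = 5 (k = 5*(2 - 1) = 5*1 = 5)
(k + n)² + j/v = (5 - ½)² + (120/41)/2926 = (9/2)² + (120/41)*(1/2926) = 81/4 + 60/59983 = 4858863/239932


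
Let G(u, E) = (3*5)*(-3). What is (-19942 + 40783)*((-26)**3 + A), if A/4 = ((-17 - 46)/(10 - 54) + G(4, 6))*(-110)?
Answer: 33220554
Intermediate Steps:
G(u, E) = -45 (G(u, E) = 15*(-3) = -45)
A = 19170 (A = 4*(((-17 - 46)/(10 - 54) - 45)*(-110)) = 4*((-63/(-44) - 45)*(-110)) = 4*((-63*(-1/44) - 45)*(-110)) = 4*((63/44 - 45)*(-110)) = 4*(-1917/44*(-110)) = 4*(9585/2) = 19170)
(-19942 + 40783)*((-26)**3 + A) = (-19942 + 40783)*((-26)**3 + 19170) = 20841*(-17576 + 19170) = 20841*1594 = 33220554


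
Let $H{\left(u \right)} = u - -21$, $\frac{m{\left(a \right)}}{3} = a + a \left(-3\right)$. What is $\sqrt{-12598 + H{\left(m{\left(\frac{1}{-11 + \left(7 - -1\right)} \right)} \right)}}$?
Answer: $5 i \sqrt{503} \approx 112.14 i$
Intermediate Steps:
$m{\left(a \right)} = - 6 a$ ($m{\left(a \right)} = 3 \left(a + a \left(-3\right)\right) = 3 \left(a - 3 a\right) = 3 \left(- 2 a\right) = - 6 a$)
$H{\left(u \right)} = 21 + u$ ($H{\left(u \right)} = u + 21 = 21 + u$)
$\sqrt{-12598 + H{\left(m{\left(\frac{1}{-11 + \left(7 - -1\right)} \right)} \right)}} = \sqrt{-12598 + \left(21 - \frac{6}{-11 + \left(7 - -1\right)}\right)} = \sqrt{-12598 + \left(21 - \frac{6}{-11 + \left(7 + 1\right)}\right)} = \sqrt{-12598 + \left(21 - \frac{6}{-11 + 8}\right)} = \sqrt{-12598 + \left(21 - \frac{6}{-3}\right)} = \sqrt{-12598 + \left(21 - -2\right)} = \sqrt{-12598 + \left(21 + 2\right)} = \sqrt{-12598 + 23} = \sqrt{-12575} = 5 i \sqrt{503}$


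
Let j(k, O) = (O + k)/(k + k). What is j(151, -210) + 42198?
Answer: 12743737/302 ≈ 42198.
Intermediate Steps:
j(k, O) = (O + k)/(2*k) (j(k, O) = (O + k)/((2*k)) = (O + k)*(1/(2*k)) = (O + k)/(2*k))
j(151, -210) + 42198 = (1/2)*(-210 + 151)/151 + 42198 = (1/2)*(1/151)*(-59) + 42198 = -59/302 + 42198 = 12743737/302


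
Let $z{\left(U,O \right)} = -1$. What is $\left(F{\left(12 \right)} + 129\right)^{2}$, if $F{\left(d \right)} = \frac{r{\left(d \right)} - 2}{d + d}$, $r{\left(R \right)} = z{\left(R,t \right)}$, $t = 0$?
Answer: $\frac{1062961}{64} \approx 16609.0$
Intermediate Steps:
$r{\left(R \right)} = -1$
$F{\left(d \right)} = - \frac{3}{2 d}$ ($F{\left(d \right)} = \frac{-1 - 2}{d + d} = - \frac{3}{2 d}$)
$\left(F{\left(12 \right)} + 129\right)^{2} = \left(- \frac{3}{2 \cdot 12} + 129\right)^{2} = \left(\left(- \frac{3}{2}\right) \frac{1}{12} + 129\right)^{2} = \left(- \frac{1}{8} + 129\right)^{2} = \left(\frac{1031}{8}\right)^{2} = \frac{1062961}{64}$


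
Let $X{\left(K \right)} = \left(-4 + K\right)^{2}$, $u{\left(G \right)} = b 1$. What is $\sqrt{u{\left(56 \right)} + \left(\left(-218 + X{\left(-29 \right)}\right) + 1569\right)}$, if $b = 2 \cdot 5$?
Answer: $35 \sqrt{2} \approx 49.497$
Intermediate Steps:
$b = 10$
$u{\left(G \right)} = 10$ ($u{\left(G \right)} = 10 \cdot 1 = 10$)
$\sqrt{u{\left(56 \right)} + \left(\left(-218 + X{\left(-29 \right)}\right) + 1569\right)} = \sqrt{10 + \left(\left(-218 + \left(-4 - 29\right)^{2}\right) + 1569\right)} = \sqrt{10 + \left(\left(-218 + \left(-33\right)^{2}\right) + 1569\right)} = \sqrt{10 + \left(\left(-218 + 1089\right) + 1569\right)} = \sqrt{10 + \left(871 + 1569\right)} = \sqrt{10 + 2440} = \sqrt{2450} = 35 \sqrt{2}$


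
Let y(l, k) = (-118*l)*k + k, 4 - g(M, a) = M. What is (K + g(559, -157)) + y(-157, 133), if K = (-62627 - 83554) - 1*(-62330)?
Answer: 2379685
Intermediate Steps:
g(M, a) = 4 - M
y(l, k) = k - 118*k*l (y(l, k) = -118*k*l + k = k - 118*k*l)
K = -83851 (K = -146181 + 62330 = -83851)
(K + g(559, -157)) + y(-157, 133) = (-83851 + (4 - 1*559)) + 133*(1 - 118*(-157)) = (-83851 + (4 - 559)) + 133*(1 + 18526) = (-83851 - 555) + 133*18527 = -84406 + 2464091 = 2379685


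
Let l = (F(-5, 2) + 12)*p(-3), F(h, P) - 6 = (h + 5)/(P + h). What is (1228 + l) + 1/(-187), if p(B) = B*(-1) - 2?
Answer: 233001/187 ≈ 1246.0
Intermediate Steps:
p(B) = -2 - B (p(B) = -B - 2 = -2 - B)
F(h, P) = 6 + (5 + h)/(P + h) (F(h, P) = 6 + (h + 5)/(P + h) = 6 + (5 + h)/(P + h))
l = 18 (l = ((5 + 6*2 + 7*(-5))/(2 - 5) + 12)*(-2 - 1*(-3)) = ((5 + 12 - 35)/(-3) + 12)*(-2 + 3) = (-1/3*(-18) + 12)*1 = (6 + 12)*1 = 18*1 = 18)
(1228 + l) + 1/(-187) = (1228 + 18) + 1/(-187) = 1246 - 1/187 = 233001/187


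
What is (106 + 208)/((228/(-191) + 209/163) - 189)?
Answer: -4887881/2940691 ≈ -1.6622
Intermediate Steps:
(106 + 208)/((228/(-191) + 209/163) - 189) = 314/((228*(-1/191) + 209*(1/163)) - 189) = 314/((-228/191 + 209/163) - 189) = 314/(2755/31133 - 189) = 314/(-5881382/31133) = 314*(-31133/5881382) = -4887881/2940691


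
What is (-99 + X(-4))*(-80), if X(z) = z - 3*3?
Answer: 8960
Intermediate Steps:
X(z) = -9 + z (X(z) = z - 9 = -9 + z)
(-99 + X(-4))*(-80) = (-99 + (-9 - 4))*(-80) = (-99 - 13)*(-80) = -112*(-80) = 8960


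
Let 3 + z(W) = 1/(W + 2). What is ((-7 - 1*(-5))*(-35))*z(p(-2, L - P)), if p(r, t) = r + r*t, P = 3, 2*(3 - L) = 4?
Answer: -385/2 ≈ -192.50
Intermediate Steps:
L = 1 (L = 3 - 1/2*4 = 3 - 2 = 1)
z(W) = -3 + 1/(2 + W) (z(W) = -3 + 1/(W + 2) = -3 + 1/(2 + W))
((-7 - 1*(-5))*(-35))*z(p(-2, L - P)) = ((-7 - 1*(-5))*(-35))*((-5 - (-6)*(1 + (1 - 1*3)))/(2 - 2*(1 + (1 - 1*3)))) = ((-7 + 5)*(-35))*((-5 - (-6)*(1 + (1 - 3)))/(2 - 2*(1 + (1 - 3)))) = (-2*(-35))*((-5 - (-6)*(1 - 2))/(2 - 2*(1 - 2))) = 70*((-5 - (-6)*(-1))/(2 - 2*(-1))) = 70*((-5 - 3*2)/(2 + 2)) = 70*((-5 - 6)/4) = 70*((1/4)*(-11)) = 70*(-11/4) = -385/2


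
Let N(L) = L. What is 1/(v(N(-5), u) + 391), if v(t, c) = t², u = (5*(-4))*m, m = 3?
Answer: 1/416 ≈ 0.0024038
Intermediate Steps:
u = -60 (u = (5*(-4))*3 = -20*3 = -60)
1/(v(N(-5), u) + 391) = 1/((-5)² + 391) = 1/(25 + 391) = 1/416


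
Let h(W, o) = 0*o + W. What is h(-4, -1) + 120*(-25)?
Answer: -3004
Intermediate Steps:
h(W, o) = W (h(W, o) = 0 + W = W)
h(-4, -1) + 120*(-25) = -4 + 120*(-25) = -4 - 3000 = -3004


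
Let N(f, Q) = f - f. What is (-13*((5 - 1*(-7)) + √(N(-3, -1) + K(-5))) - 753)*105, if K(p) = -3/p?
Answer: -95445 - 273*√15 ≈ -96502.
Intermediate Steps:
N(f, Q) = 0
(-13*((5 - 1*(-7)) + √(N(-3, -1) + K(-5))) - 753)*105 = (-13*((5 - 1*(-7)) + √(0 - 3/(-5))) - 753)*105 = (-13*((5 + 7) + √(0 - 3*(-⅕))) - 753)*105 = (-13*(12 + √(0 + ⅗)) - 753)*105 = (-13*(12 + √(⅗)) - 753)*105 = (-13*(12 + √15/5) - 753)*105 = ((-156 - 13*√15/5) - 753)*105 = (-909 - 13*√15/5)*105 = -95445 - 273*√15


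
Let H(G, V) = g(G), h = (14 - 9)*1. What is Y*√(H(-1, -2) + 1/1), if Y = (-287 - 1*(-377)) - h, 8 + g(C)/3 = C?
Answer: 85*I*√26 ≈ 433.42*I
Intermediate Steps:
g(C) = -24 + 3*C
h = 5 (h = 5*1 = 5)
H(G, V) = -24 + 3*G
Y = 85 (Y = (-287 - 1*(-377)) - 1*5 = (-287 + 377) - 5 = 90 - 5 = 85)
Y*√(H(-1, -2) + 1/1) = 85*√((-24 + 3*(-1)) + 1/1) = 85*√((-24 - 3) + 1) = 85*√(-27 + 1) = 85*√(-26) = 85*(I*√26) = 85*I*√26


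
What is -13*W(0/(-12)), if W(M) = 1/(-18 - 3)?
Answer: 13/21 ≈ 0.61905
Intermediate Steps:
W(M) = -1/21 (W(M) = 1/(-21) = -1/21)
-13*W(0/(-12)) = -13*(-1/21) = 13/21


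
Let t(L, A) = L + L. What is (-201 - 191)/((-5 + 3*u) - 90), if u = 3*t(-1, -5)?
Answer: 392/113 ≈ 3.4690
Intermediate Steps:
t(L, A) = 2*L
u = -6 (u = 3*(2*(-1)) = 3*(-2) = -6)
(-201 - 191)/((-5 + 3*u) - 90) = (-201 - 191)/((-5 + 3*(-6)) - 90) = -392/((-5 - 18) - 90) = -392/(-23 - 90) = -392/(-113) = -392*(-1/113) = 392/113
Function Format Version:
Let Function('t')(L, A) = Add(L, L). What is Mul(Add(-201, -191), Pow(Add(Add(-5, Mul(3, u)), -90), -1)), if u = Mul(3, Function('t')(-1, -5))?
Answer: Rational(392, 113) ≈ 3.4690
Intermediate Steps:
Function('t')(L, A) = Mul(2, L)
u = -6 (u = Mul(3, Mul(2, -1)) = Mul(3, -2) = -6)
Mul(Add(-201, -191), Pow(Add(Add(-5, Mul(3, u)), -90), -1)) = Mul(Add(-201, -191), Pow(Add(Add(-5, Mul(3, -6)), -90), -1)) = Mul(-392, Pow(Add(Add(-5, -18), -90), -1)) = Mul(-392, Pow(Add(-23, -90), -1)) = Mul(-392, Pow(-113, -1)) = Mul(-392, Rational(-1, 113)) = Rational(392, 113)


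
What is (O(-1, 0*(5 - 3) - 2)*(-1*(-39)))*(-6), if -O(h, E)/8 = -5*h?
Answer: 9360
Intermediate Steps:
O(h, E) = 40*h (O(h, E) = -(-40)*h = 40*h)
(O(-1, 0*(5 - 3) - 2)*(-1*(-39)))*(-6) = ((40*(-1))*(-1*(-39)))*(-6) = -40*39*(-6) = -1560*(-6) = 9360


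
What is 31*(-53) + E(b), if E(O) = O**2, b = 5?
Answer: -1618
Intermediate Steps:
31*(-53) + E(b) = 31*(-53) + 5**2 = -1643 + 25 = -1618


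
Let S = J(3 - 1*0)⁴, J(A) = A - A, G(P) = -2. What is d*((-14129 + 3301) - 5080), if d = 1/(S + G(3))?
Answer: 7954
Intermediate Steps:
J(A) = 0
S = 0 (S = 0⁴ = 0)
d = -½ (d = 1/(0 - 2) = 1/(-2) = -½ ≈ -0.50000)
d*((-14129 + 3301) - 5080) = -((-14129 + 3301) - 5080)/2 = -(-10828 - 5080)/2 = -½*(-15908) = 7954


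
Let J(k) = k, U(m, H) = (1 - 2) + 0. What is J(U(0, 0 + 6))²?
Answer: 1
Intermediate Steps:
U(m, H) = -1 (U(m, H) = -1 + 0 = -1)
J(U(0, 0 + 6))² = (-1)² = 1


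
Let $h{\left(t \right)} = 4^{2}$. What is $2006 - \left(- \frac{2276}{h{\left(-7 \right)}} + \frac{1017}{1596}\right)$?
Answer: $\frac{571265}{266} \approx 2147.6$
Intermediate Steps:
$h{\left(t \right)} = 16$
$2006 - \left(- \frac{2276}{h{\left(-7 \right)}} + \frac{1017}{1596}\right) = 2006 - \left(- \frac{2276}{16} + \frac{1017}{1596}\right) = 2006 - \left(\left(-2276\right) \frac{1}{16} + 1017 \cdot \frac{1}{1596}\right) = 2006 - \left(- \frac{569}{4} + \frac{339}{532}\right) = 2006 - - \frac{37669}{266} = 2006 + \frac{37669}{266} = \frac{571265}{266}$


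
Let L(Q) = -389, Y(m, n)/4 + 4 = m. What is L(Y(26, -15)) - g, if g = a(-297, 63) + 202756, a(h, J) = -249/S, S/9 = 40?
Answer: -24377317/120 ≈ -2.0314e+5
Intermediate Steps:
S = 360 (S = 9*40 = 360)
Y(m, n) = -16 + 4*m
a(h, J) = -83/120 (a(h, J) = -249/360 = -249*1/360 = -83/120)
g = 24330637/120 (g = -83/120 + 202756 = 24330637/120 ≈ 2.0276e+5)
L(Y(26, -15)) - g = -389 - 1*24330637/120 = -389 - 24330637/120 = -24377317/120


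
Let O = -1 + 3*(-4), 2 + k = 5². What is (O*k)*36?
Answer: -10764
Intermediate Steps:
k = 23 (k = -2 + 5² = -2 + 25 = 23)
O = -13 (O = -1 - 12 = -13)
(O*k)*36 = -13*23*36 = -299*36 = -10764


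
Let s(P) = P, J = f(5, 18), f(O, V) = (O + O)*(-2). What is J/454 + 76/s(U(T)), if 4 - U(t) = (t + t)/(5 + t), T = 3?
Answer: 68878/2951 ≈ 23.341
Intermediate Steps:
U(t) = 4 - 2*t/(5 + t) (U(t) = 4 - (t + t)/(5 + t) = 4 - 2*t/(5 + t))
f(O, V) = -4*O (f(O, V) = (2*O)*(-2) = -4*O)
J = -20 (J = -4*5 = -20)
J/454 + 76/s(U(T)) = -20/454 + 76/((2*(10 + 3)/(5 + 3))) = -20*1/454 + 76/((2*13/8)) = -10/227 + 76/((2*(⅛)*13)) = -10/227 + 76/(13/4) = -10/227 + 76*(4/13) = -10/227 + 304/13 = 68878/2951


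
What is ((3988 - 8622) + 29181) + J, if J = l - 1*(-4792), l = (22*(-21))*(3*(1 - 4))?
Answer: 33497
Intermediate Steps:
l = 4158 (l = -1386*(-3) = -462*(-9) = 4158)
J = 8950 (J = 4158 - 1*(-4792) = 4158 + 4792 = 8950)
((3988 - 8622) + 29181) + J = ((3988 - 8622) + 29181) + 8950 = (-4634 + 29181) + 8950 = 24547 + 8950 = 33497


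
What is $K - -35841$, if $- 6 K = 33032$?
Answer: $\frac{91007}{3} \approx 30336.0$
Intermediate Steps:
$K = - \frac{16516}{3}$ ($K = \left(- \frac{1}{6}\right) 33032 = - \frac{16516}{3} \approx -5505.3$)
$K - -35841 = - \frac{16516}{3} - -35841 = - \frac{16516}{3} + 35841 = \frac{91007}{3}$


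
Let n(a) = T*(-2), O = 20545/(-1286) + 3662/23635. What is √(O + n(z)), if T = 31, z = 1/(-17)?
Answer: I*√71893512745735430/30394610 ≈ 8.8216*I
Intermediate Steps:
O = -480871743/30394610 (O = 20545*(-1/1286) + 3662*(1/23635) = -20545/1286 + 3662/23635 = -480871743/30394610 ≈ -15.821)
z = -1/17 ≈ -0.058824
n(a) = -62 (n(a) = 31*(-2) = -62)
√(O + n(z)) = √(-480871743/30394610 - 62) = √(-2365337563/30394610) = I*√71893512745735430/30394610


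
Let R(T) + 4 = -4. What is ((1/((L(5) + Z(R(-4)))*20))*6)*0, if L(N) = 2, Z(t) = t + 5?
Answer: 0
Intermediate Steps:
R(T) = -8 (R(T) = -4 - 4 = -8)
Z(t) = 5 + t
((1/((L(5) + Z(R(-4)))*20))*6)*0 = ((1/((2 + (5 - 8))*20))*6)*0 = (((1/20)/(2 - 3))*6)*0 = (((1/20)/(-1))*6)*0 = (-1*1/20*6)*0 = -1/20*6*0 = -3/10*0 = 0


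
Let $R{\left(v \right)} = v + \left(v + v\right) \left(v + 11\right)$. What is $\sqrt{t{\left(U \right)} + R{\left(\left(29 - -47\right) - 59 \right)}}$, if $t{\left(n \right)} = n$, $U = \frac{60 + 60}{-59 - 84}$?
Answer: $\frac{3 \sqrt{2199769}}{143} \approx 31.115$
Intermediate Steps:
$U = - \frac{120}{143}$ ($U = \frac{120}{-143} = 120 \left(- \frac{1}{143}\right) = - \frac{120}{143} \approx -0.83916$)
$R{\left(v \right)} = v + 2 v \left(11 + v\right)$
$\sqrt{t{\left(U \right)} + R{\left(\left(29 - -47\right) - 59 \right)}} = \sqrt{- \frac{120}{143} + \left(\left(29 - -47\right) - 59\right) \left(23 + 2 \left(\left(29 - -47\right) - 59\right)\right)} = \sqrt{- \frac{120}{143} + \left(\left(29 + 47\right) - 59\right) \left(23 + 2 \left(\left(29 + 47\right) - 59\right)\right)} = \sqrt{- \frac{120}{143} + \left(76 - 59\right) \left(23 + 2 \left(76 - 59\right)\right)} = \sqrt{- \frac{120}{143} + 17 \left(23 + 2 \cdot 17\right)} = \sqrt{- \frac{120}{143} + 17 \left(23 + 34\right)} = \sqrt{- \frac{120}{143} + 17 \cdot 57} = \sqrt{- \frac{120}{143} + 969} = \sqrt{\frac{138447}{143}} = \frac{3 \sqrt{2199769}}{143}$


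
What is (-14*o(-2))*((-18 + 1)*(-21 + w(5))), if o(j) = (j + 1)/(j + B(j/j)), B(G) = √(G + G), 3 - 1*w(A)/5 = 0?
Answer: -1428 - 714*√2 ≈ -2437.8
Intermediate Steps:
w(A) = 15 (w(A) = 15 - 5*0 = 15 + 0 = 15)
B(G) = √2*√G (B(G) = √(2*G) = √2*√G)
o(j) = (1 + j)/(j + √2) (o(j) = (j + 1)/(j + √2*√(j/j)) = (1 + j)/(j + √2*√1) = (1 + j)/(j + √2*1) = (1 + j)/(j + √2))
(-14*o(-2))*((-18 + 1)*(-21 + w(5))) = (-14*(1 - 2)/(-2 + √2))*((-18 + 1)*(-21 + 15)) = (-14*(-1)/(-2 + √2))*(-17*(-6)) = -(-14)/(-2 + √2)*102 = (14/(-2 + √2))*102 = 1428/(-2 + √2)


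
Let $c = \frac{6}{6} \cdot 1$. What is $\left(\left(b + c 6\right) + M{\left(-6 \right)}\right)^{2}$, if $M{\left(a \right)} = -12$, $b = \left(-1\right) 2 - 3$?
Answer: $121$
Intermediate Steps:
$b = -5$ ($b = -2 - 3 = -5$)
$c = 1$ ($c = 6 \cdot \frac{1}{6} \cdot 1 = 1 \cdot 1 = 1$)
$\left(\left(b + c 6\right) + M{\left(-6 \right)}\right)^{2} = \left(\left(-5 + 1 \cdot 6\right) - 12\right)^{2} = \left(\left(-5 + 6\right) - 12\right)^{2} = \left(1 - 12\right)^{2} = \left(-11\right)^{2} = 121$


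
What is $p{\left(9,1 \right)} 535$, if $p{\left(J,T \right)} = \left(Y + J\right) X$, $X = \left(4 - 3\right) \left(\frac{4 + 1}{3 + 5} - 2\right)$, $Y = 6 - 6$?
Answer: $- \frac{52965}{8} \approx -6620.6$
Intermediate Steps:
$Y = 0$ ($Y = 6 - 6 = 0$)
$X = - \frac{11}{8}$ ($X = 1 \left(\frac{5}{8} - 2\right) = 1 \left(- \frac{11}{8}\right) = - \frac{11}{8} \approx -1.375$)
$p{\left(J,T \right)} = - \frac{11 J}{8}$ ($p{\left(J,T \right)} = \left(0 + J\right) \left(- \frac{11}{8}\right) = J \left(- \frac{11}{8}\right) = - \frac{11 J}{8}$)
$p{\left(9,1 \right)} 535 = \left(- \frac{11}{8}\right) 9 \cdot 535 = \left(- \frac{99}{8}\right) 535 = - \frac{52965}{8}$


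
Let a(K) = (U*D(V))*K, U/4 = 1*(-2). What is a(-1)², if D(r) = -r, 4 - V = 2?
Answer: 256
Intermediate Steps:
V = 2 (V = 4 - 1*2 = 4 - 2 = 2)
U = -8 (U = 4*(1*(-2)) = 4*(-2) = -8)
a(K) = 16*K (a(K) = (-(-8)*2)*K = (-8*(-2))*K = 16*K)
a(-1)² = (16*(-1))² = (-16)² = 256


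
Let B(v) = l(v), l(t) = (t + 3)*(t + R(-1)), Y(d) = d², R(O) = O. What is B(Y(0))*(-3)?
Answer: 9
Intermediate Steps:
l(t) = (-1 + t)*(3 + t) (l(t) = (t + 3)*(t - 1) = (3 + t)*(-1 + t) = (-1 + t)*(3 + t))
B(v) = -3 + v² + 2*v
B(Y(0))*(-3) = (-3 + (0²)² + 2*0²)*(-3) = (-3 + 0² + 2*0)*(-3) = (-3 + 0 + 0)*(-3) = -3*(-3) = 9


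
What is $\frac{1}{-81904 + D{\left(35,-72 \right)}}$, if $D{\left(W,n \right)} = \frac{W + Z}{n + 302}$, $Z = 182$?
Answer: $- \frac{230}{18837703} \approx -1.221 \cdot 10^{-5}$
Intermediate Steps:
$D{\left(W,n \right)} = \frac{182 + W}{302 + n}$ ($D{\left(W,n \right)} = \frac{W + 182}{n + 302} = \frac{182 + W}{302 + n}$)
$\frac{1}{-81904 + D{\left(35,-72 \right)}} = \frac{1}{-81904 + \frac{182 + 35}{302 - 72}} = \frac{1}{-81904 + \frac{1}{230} \cdot 217} = \frac{1}{-81904 + \frac{217}{230}} = \frac{1}{- \frac{18837703}{230}} = - \frac{230}{18837703}$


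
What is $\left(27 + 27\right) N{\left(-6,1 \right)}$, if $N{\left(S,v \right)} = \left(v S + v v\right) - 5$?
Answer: $-540$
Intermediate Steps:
$N{\left(S,v \right)} = -5 + v^{2} + S v$ ($N{\left(S,v \right)} = \left(S v + v^{2}\right) - 5 = \left(v^{2} + S v\right) - 5 = -5 + v^{2} + S v$)
$\left(27 + 27\right) N{\left(-6,1 \right)} = \left(27 + 27\right) \left(-5 + 1^{2} - 6\right) = 54 \left(-5 + 1 - 6\right) = 54 \left(-10\right) = -540$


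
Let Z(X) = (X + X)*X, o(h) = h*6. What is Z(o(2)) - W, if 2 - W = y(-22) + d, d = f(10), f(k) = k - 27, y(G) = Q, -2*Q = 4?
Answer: 267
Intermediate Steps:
Q = -2 (Q = -½*4 = -2)
y(G) = -2
f(k) = -27 + k
o(h) = 6*h
Z(X) = 2*X² (Z(X) = (2*X)*X = 2*X²)
d = -17 (d = -27 + 10 = -17)
W = 21 (W = 2 - (-2 - 17) = 2 - 1*(-19) = 2 + 19 = 21)
Z(o(2)) - W = 2*(6*2)² - 1*21 = 2*12² - 21 = 2*144 - 21 = 288 - 21 = 267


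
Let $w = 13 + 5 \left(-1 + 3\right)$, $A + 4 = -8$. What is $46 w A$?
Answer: $-12696$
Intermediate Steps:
$A = -12$ ($A = -4 - 8 = -12$)
$w = 23$ ($w = 13 + 5 \cdot 2 = 13 + 10 = 23$)
$46 w A = 46 \cdot 23 \left(-12\right) = 1058 \left(-12\right) = -12696$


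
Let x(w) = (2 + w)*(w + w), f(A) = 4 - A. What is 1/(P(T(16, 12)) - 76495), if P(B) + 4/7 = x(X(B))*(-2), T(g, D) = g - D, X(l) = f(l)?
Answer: -7/535469 ≈ -1.3073e-5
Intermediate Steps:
X(l) = 4 - l
x(w) = 2*w*(2 + w) (x(w) = (2 + w)*(2*w) = 2*w*(2 + w))
P(B) = -4/7 - 4*(4 - B)*(6 - B) (P(B) = -4/7 + (2*(4 - B)*(2 + (4 - B)))*(-2) = -4/7 + (2*(4 - B)*(6 - B))*(-2) = -4/7 - 4*(4 - B)*(6 - B))
1/(P(T(16, 12)) - 76495) = 1/((-676/7 - 4*(16 - 1*12)**2 + 40*(16 - 1*12)) - 76495) = 1/((-676/7 - 4*(16 - 12)**2 + 40*(16 - 12)) - 76495) = 1/((-676/7 - 4*4**2 + 40*4) - 76495) = 1/((-676/7 - 4*16 + 160) - 76495) = 1/((-676/7 - 64 + 160) - 76495) = 1/(-4/7 - 76495) = 1/(-535469/7) = -7/535469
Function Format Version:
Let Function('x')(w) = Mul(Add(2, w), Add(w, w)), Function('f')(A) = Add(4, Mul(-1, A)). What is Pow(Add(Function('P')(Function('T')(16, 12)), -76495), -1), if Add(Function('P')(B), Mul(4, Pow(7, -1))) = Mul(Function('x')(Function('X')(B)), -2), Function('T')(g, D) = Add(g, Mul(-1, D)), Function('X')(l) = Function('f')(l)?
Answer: Rational(-7, 535469) ≈ -1.3073e-5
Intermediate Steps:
Function('X')(l) = Add(4, Mul(-1, l))
Function('x')(w) = Mul(2, w, Add(2, w)) (Function('x')(w) = Mul(Add(2, w), Mul(2, w)) = Mul(2, w, Add(2, w)))
Function('P')(B) = Add(Rational(-4, 7), Mul(-4, Add(4, Mul(-1, B)), Add(6, Mul(-1, B)))) (Function('P')(B) = Add(Rational(-4, 7), Mul(Mul(2, Add(4, Mul(-1, B)), Add(2, Add(4, Mul(-1, B)))), -2)) = Add(Rational(-4, 7), Mul(Mul(2, Add(4, Mul(-1, B)), Add(6, Mul(-1, B))), -2)) = Add(Rational(-4, 7), Mul(-4, Add(4, Mul(-1, B)), Add(6, Mul(-1, B)))))
Pow(Add(Function('P')(Function('T')(16, 12)), -76495), -1) = Pow(Add(Add(Rational(-676, 7), Mul(-4, Pow(Add(16, Mul(-1, 12)), 2)), Mul(40, Add(16, Mul(-1, 12)))), -76495), -1) = Pow(Add(Add(Rational(-676, 7), Mul(-4, Pow(Add(16, -12), 2)), Mul(40, Add(16, -12))), -76495), -1) = Pow(Add(Add(Rational(-676, 7), Mul(-4, Pow(4, 2)), Mul(40, 4)), -76495), -1) = Pow(Add(Add(Rational(-676, 7), Mul(-4, 16), 160), -76495), -1) = Pow(Add(Add(Rational(-676, 7), -64, 160), -76495), -1) = Pow(Add(Rational(-4, 7), -76495), -1) = Pow(Rational(-535469, 7), -1) = Rational(-7, 535469)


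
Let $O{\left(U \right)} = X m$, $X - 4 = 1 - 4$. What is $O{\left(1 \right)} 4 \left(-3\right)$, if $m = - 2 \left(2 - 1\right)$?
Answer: $24$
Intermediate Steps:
$X = 1$ ($X = 4 + \left(1 - 4\right) = 4 - 3 = 1$)
$m = -2$ ($m = \left(-2\right) 1 = -2$)
$O{\left(U \right)} = -2$ ($O{\left(U \right)} = 1 \left(-2\right) = -2$)
$O{\left(1 \right)} 4 \left(-3\right) = \left(-2\right) 4 \left(-3\right) = \left(-8\right) \left(-3\right) = 24$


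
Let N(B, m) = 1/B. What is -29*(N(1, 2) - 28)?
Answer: 783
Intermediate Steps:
-29*(N(1, 2) - 28) = -29*(1/1 - 28) = -29*(1 - 28) = -29*(-27) = 783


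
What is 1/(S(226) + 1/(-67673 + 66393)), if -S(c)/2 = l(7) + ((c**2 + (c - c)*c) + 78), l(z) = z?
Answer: -1280/130972161 ≈ -9.7731e-6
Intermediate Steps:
S(c) = -170 - 2*c**2 (S(c) = -2*(7 + ((c**2 + (c - c)*c) + 78)) = -2*(7 + ((c**2 + 0*c) + 78)) = -2*(7 + ((c**2 + 0) + 78)) = -2*(7 + (c**2 + 78)) = -2*(7 + (78 + c**2)) = -2*(85 + c**2) = -170 - 2*c**2)
1/(S(226) + 1/(-67673 + 66393)) = 1/((-170 - 2*226**2) + 1/(-67673 + 66393)) = 1/((-170 - 2*51076) + 1/(-1280)) = 1/((-170 - 102152) - 1/1280) = 1/(-102322 - 1/1280) = 1/(-130972161/1280) = -1280/130972161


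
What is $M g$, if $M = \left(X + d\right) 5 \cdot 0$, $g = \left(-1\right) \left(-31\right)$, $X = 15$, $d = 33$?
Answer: $0$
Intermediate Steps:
$g = 31$
$M = 0$ ($M = \left(15 + 33\right) 5 \cdot 0 = 48 \cdot 0 = 0$)
$M g = 0 \cdot 31 = 0$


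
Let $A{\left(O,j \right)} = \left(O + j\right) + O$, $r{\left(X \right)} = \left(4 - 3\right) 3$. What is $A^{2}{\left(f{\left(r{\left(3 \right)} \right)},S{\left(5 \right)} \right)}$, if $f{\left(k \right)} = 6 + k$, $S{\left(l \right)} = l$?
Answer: $529$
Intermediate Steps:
$r{\left(X \right)} = 3$ ($r{\left(X \right)} = 1 \cdot 3 = 3$)
$A{\left(O,j \right)} = j + 2 O$
$A^{2}{\left(f{\left(r{\left(3 \right)} \right)},S{\left(5 \right)} \right)} = \left(5 + 2 \left(6 + 3\right)\right)^{2} = \left(5 + 2 \cdot 9\right)^{2} = \left(5 + 18\right)^{2} = 23^{2} = 529$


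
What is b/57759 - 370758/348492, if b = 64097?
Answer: 153780067/3354758238 ≈ 0.045839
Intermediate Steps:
b/57759 - 370758/348492 = 64097/57759 - 370758/348492 = 64097*(1/57759) - 370758*1/348492 = 64097/57759 - 61793/58082 = 153780067/3354758238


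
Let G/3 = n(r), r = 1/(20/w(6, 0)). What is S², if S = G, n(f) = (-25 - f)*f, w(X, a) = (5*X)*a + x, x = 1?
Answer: 2259009/160000 ≈ 14.119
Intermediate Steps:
w(X, a) = 1 + 5*X*a (w(X, a) = (5*X)*a + 1 = 5*X*a + 1 = 1 + 5*X*a)
r = 1/20 (r = 1/(20/(1 + 5*6*0)) = 1/(20/(1 + 0)) = 1/(20/1) = 1/(20*1) = 1/20 ≈ 0.050000)
n(f) = f*(-25 - f)
G = -1503/400 (G = 3*(-1*1/20*(25 + 1/20)) = 3*(-1*1/20*501/20) = 3*(-501/400) = -1503/400 ≈ -3.7575)
S = -1503/400 ≈ -3.7575
S² = (-1503/400)² = 2259009/160000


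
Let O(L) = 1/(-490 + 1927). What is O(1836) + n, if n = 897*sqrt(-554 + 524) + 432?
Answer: 620785/1437 + 897*I*sqrt(30) ≈ 432.0 + 4913.1*I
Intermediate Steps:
O(L) = 1/1437
n = 432 + 897*I*sqrt(30) (n = 897*sqrt(-30) + 432 = 897*(I*sqrt(30)) + 432 = 897*I*sqrt(30) + 432 = 432 + 897*I*sqrt(30) ≈ 432.0 + 4913.1*I)
O(1836) + n = 1/1437 + (432 + 897*I*sqrt(30)) = 620785/1437 + 897*I*sqrt(30)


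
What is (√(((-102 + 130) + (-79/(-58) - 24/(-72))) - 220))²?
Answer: -33113/174 ≈ -190.30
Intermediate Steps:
(√(((-102 + 130) + (-79/(-58) - 24/(-72))) - 220))² = (√((28 + (-79*(-1/58) - 24*(-1/72))) - 220))² = (√((28 + (79/58 + ⅓)) - 220))² = (√((28 + 295/174) - 220))² = (√(5167/174 - 220))² = (√(-33113/174))² = (I*√5761662/174)² = -33113/174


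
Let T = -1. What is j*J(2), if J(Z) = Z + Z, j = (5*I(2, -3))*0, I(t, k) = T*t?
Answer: 0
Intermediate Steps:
I(t, k) = -t
j = 0 (j = (5*(-1*2))*0 = (5*(-2))*0 = -10*0 = 0)
J(Z) = 2*Z
j*J(2) = 0*(2*2) = 0*4 = 0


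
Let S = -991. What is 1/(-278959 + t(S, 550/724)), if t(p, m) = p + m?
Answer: -362/101341625 ≈ -3.5721e-6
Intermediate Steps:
t(p, m) = m + p
1/(-278959 + t(S, 550/724)) = 1/(-278959 + (550/724 - 991)) = 1/(-278959 + (550*(1/724) - 991)) = 1/(-278959 + (275/362 - 991)) = 1/(-278959 - 358467/362) = 1/(-101341625/362) = -362/101341625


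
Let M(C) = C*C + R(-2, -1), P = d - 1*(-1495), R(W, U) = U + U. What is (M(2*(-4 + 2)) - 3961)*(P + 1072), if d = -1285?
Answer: -5060054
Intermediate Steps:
R(W, U) = 2*U
P = 210 (P = -1285 - 1*(-1495) = -1285 + 1495 = 210)
M(C) = -2 + C² (M(C) = C*C + 2*(-1) = C² - 2 = -2 + C²)
(M(2*(-4 + 2)) - 3961)*(P + 1072) = ((-2 + (2*(-4 + 2))²) - 3961)*(210 + 1072) = ((-2 + (2*(-2))²) - 3961)*1282 = ((-2 + (-4)²) - 3961)*1282 = ((-2 + 16) - 3961)*1282 = (14 - 3961)*1282 = -3947*1282 = -5060054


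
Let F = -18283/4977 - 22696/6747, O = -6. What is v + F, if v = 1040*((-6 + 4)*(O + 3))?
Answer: 69767252389/11193273 ≈ 6233.0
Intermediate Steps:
F = -78771131/11193273 (F = -18283*1/4977 - 22696*1/6747 = -18283/4977 - 22696/6747 = -78771131/11193273 ≈ -7.0374)
v = 6240 (v = 1040*((-6 + 4)*(-6 + 3)) = 1040*(-2*(-3)) = 1040*6 = 6240)
v + F = 6240 - 78771131/11193273 = 69767252389/11193273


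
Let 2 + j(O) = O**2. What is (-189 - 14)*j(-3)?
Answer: -1421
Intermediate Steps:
j(O) = -2 + O**2
(-189 - 14)*j(-3) = (-189 - 14)*(-2 + (-3)**2) = -203*(-2 + 9) = -203*7 = -1421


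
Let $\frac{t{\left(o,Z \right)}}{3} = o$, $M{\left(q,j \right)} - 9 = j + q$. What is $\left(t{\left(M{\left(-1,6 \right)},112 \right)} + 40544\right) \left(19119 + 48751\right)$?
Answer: $2754571820$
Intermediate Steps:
$M{\left(q,j \right)} = 9 + j + q$ ($M{\left(q,j \right)} = 9 + \left(j + q\right) = 9 + j + q$)
$t{\left(o,Z \right)} = 3 o$
$\left(t{\left(M{\left(-1,6 \right)},112 \right)} + 40544\right) \left(19119 + 48751\right) = \left(3 \left(9 + 6 - 1\right) + 40544\right) \left(19119 + 48751\right) = \left(3 \cdot 14 + 40544\right) 67870 = \left(42 + 40544\right) 67870 = 40586 \cdot 67870 = 2754571820$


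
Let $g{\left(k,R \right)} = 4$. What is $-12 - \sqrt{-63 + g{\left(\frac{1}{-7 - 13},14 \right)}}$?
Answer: $-12 - i \sqrt{59} \approx -12.0 - 7.6811 i$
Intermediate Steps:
$-12 - \sqrt{-63 + g{\left(\frac{1}{-7 - 13},14 \right)}} = -12 - \sqrt{-63 + 4} = -12 - \sqrt{-59} = -12 - i \sqrt{59}$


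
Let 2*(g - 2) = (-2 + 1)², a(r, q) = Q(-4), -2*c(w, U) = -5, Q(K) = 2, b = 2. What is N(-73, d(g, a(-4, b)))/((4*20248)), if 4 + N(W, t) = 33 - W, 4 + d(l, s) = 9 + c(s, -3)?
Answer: 51/40496 ≈ 0.0012594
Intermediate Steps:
c(w, U) = 5/2 (c(w, U) = -½*(-5) = 5/2)
a(r, q) = 2
g = 5/2 (g = 2 + (-2 + 1)²/2 = 2 + (½)*(-1)² = 2 + (½)*1 = 2 + ½ = 5/2 ≈ 2.5000)
d(l, s) = 15/2 (d(l, s) = -4 + (9 + 5/2) = -4 + 23/2 = 15/2)
N(W, t) = 29 - W (N(W, t) = -4 + (33 - W) = 29 - W)
N(-73, d(g, a(-4, b)))/((4*20248)) = (29 - 1*(-73))/((4*20248)) = (29 + 73)/80992 = 102*(1/80992) = 51/40496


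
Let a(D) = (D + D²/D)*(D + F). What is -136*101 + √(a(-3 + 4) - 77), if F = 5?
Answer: -13736 + I*√65 ≈ -13736.0 + 8.0623*I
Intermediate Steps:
a(D) = 2*D*(5 + D) (a(D) = (D + D²/D)*(D + 5) = (D + D)*(5 + D) = (2*D)*(5 + D) = 2*D*(5 + D))
-136*101 + √(a(-3 + 4) - 77) = -136*101 + √(2*(-3 + 4)*(5 + (-3 + 4)) - 77) = -13736 + √(2*1*(5 + 1) - 77) = -13736 + √(2*1*6 - 77) = -13736 + √(12 - 77) = -13736 + √(-65) = -13736 + I*√65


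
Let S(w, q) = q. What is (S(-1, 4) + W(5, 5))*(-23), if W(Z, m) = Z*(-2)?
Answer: 138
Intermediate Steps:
W(Z, m) = -2*Z
(S(-1, 4) + W(5, 5))*(-23) = (4 - 2*5)*(-23) = (4 - 10)*(-23) = -6*(-23) = 138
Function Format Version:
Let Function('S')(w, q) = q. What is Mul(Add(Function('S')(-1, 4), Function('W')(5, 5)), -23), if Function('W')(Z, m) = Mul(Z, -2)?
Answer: 138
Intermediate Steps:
Function('W')(Z, m) = Mul(-2, Z)
Mul(Add(Function('S')(-1, 4), Function('W')(5, 5)), -23) = Mul(Add(4, Mul(-2, 5)), -23) = Mul(Add(4, -10), -23) = Mul(-6, -23) = 138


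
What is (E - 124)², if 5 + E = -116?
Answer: 60025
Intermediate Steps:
E = -121 (E = -5 - 116 = -121)
(E - 124)² = (-121 - 124)² = (-245)² = 60025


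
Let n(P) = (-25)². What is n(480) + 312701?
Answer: 313326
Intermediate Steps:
n(P) = 625
n(480) + 312701 = 625 + 312701 = 313326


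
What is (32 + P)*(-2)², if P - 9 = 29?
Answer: 280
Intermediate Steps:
P = 38 (P = 9 + 29 = 38)
(32 + P)*(-2)² = (32 + 38)*(-2)² = 70*4 = 280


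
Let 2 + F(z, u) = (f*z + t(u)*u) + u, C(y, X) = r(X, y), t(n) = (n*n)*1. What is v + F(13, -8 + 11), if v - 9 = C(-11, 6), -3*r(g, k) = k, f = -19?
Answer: -619/3 ≈ -206.33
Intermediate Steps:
r(g, k) = -k/3
t(n) = n² (t(n) = n²*1 = n²)
C(y, X) = -y/3
v = 38/3 (v = 9 - ⅓*(-11) = 9 + 11/3 = 38/3 ≈ 12.667)
F(z, u) = -2 + u + u³ - 19*z (F(z, u) = -2 + ((-19*z + u²*u) + u) = -2 + ((-19*z + u³) + u) = -2 + ((u³ - 19*z) + u) = -2 + (u + u³ - 19*z) = -2 + u + u³ - 19*z)
v + F(13, -8 + 11) = 38/3 + (-2 + (-8 + 11) + (-8 + 11)³ - 19*13) = 38/3 + (-2 + 3 + 3³ - 247) = 38/3 + (-2 + 3 + 27 - 247) = 38/3 - 219 = -619/3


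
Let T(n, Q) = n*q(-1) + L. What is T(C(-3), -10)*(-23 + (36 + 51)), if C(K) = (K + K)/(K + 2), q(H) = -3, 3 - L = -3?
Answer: -768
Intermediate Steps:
L = 6 (L = 3 - 1*(-3) = 3 + 3 = 6)
C(K) = 2*K/(2 + K) (C(K) = (2*K)/(2 + K) = 2*K/(2 + K))
T(n, Q) = 6 - 3*n (T(n, Q) = n*(-3) + 6 = -3*n + 6 = 6 - 3*n)
T(C(-3), -10)*(-23 + (36 + 51)) = (6 - 6*(-3)/(2 - 3))*(-23 + (36 + 51)) = (6 - 6*(-3)/(-1))*(-23 + 87) = (6 - 6*(-3)*(-1))*64 = (6 - 3*6)*64 = (6 - 18)*64 = -12*64 = -768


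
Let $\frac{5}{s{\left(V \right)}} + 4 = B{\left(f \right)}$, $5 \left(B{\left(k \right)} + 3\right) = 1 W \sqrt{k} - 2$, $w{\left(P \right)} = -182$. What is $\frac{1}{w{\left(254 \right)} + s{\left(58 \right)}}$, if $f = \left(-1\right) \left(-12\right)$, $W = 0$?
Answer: $- \frac{37}{6759} \approx -0.0054742$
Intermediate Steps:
$f = 12$
$B{\left(k \right)} = - \frac{17}{5}$ ($B{\left(k \right)} = -3 + \frac{1 \cdot 0 \sqrt{k} - 2}{5} = -3 + \frac{1 \cdot 0 - 2}{5} = -3 + \frac{0 - 2}{5} = -3 + \frac{1}{5} \left(-2\right) = -3 - \frac{2}{5} = - \frac{17}{5}$)
$s{\left(V \right)} = - \frac{25}{37}$ ($s{\left(V \right)} = \frac{5}{-4 - \frac{17}{5}} = \frac{5}{- \frac{37}{5}} = 5 \left(- \frac{5}{37}\right) = - \frac{25}{37}$)
$\frac{1}{w{\left(254 \right)} + s{\left(58 \right)}} = \frac{1}{-182 - \frac{25}{37}} = \frac{1}{- \frac{6759}{37}} = - \frac{37}{6759}$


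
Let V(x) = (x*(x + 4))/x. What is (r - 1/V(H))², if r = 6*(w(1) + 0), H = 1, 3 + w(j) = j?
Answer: 3721/25 ≈ 148.84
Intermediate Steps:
w(j) = -3 + j
V(x) = 4 + x (V(x) = (x*(4 + x))/x = 4 + x)
r = -12 (r = 6*((-3 + 1) + 0) = 6*(-2 + 0) = 6*(-2) = -12)
(r - 1/V(H))² = (-12 - 1/(4 + 1))² = (-12 - 1/5)² = (-12 - 1*⅕)² = (-12 - ⅕)² = (-61/5)² = 3721/25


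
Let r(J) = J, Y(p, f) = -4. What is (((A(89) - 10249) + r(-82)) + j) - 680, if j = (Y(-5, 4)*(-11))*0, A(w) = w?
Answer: -10922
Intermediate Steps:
j = 0 (j = -4*(-11)*0 = 44*0 = 0)
(((A(89) - 10249) + r(-82)) + j) - 680 = (((89 - 10249) - 82) + 0) - 680 = ((-10160 - 82) + 0) - 680 = (-10242 + 0) - 680 = -10242 - 680 = -10922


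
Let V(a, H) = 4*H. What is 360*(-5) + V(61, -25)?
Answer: -1900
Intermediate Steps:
360*(-5) + V(61, -25) = 360*(-5) + 4*(-25) = -1800 - 100 = -1900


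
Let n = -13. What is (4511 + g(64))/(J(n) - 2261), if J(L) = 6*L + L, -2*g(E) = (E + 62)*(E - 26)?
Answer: -2117/2352 ≈ -0.90009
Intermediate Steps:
g(E) = -(-26 + E)*(62 + E)/2 (g(E) = -(E + 62)*(E - 26)/2 = -(62 + E)*(-26 + E)/2 = -(-26 + E)*(62 + E)/2)
J(L) = 7*L
(4511 + g(64))/(J(n) - 2261) = (4511 + (806 - 18*64 - ½*64²))/(7*(-13) - 2261) = (4511 + (806 - 1152 - ½*4096))/(-91 - 2261) = (4511 + (806 - 1152 - 2048))/(-2352) = (4511 - 2394)*(-1/2352) = 2117*(-1/2352) = -2117/2352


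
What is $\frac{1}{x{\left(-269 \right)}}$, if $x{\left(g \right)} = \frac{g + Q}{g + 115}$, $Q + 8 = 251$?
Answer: $\frac{77}{13} \approx 5.9231$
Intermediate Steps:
$Q = 243$ ($Q = -8 + 251 = 243$)
$x{\left(g \right)} = \frac{243 + g}{115 + g}$ ($x{\left(g \right)} = \frac{g + 243}{g + 115} = \frac{243 + g}{115 + g}$)
$\frac{1}{x{\left(-269 \right)}} = \frac{1}{\frac{1}{115 - 269} \left(243 - 269\right)} = \frac{1}{\frac{1}{-154} \left(-26\right)} = \frac{1}{\left(- \frac{1}{154}\right) \left(-26\right)} = \frac{1}{\frac{13}{77}} = \frac{77}{13}$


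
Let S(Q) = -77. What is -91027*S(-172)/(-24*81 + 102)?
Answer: -7009079/1842 ≈ -3805.1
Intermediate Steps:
-91027*S(-172)/(-24*81 + 102) = -91027*(-77/(-24*81 + 102)) = -91027*(-77/(-1944 + 102)) = -91027/((-1842*(-1/77))) = -91027/1842/77 = -91027*77/1842 = -7009079/1842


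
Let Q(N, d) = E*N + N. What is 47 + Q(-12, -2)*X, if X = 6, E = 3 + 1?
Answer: -313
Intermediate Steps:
E = 4
Q(N, d) = 5*N (Q(N, d) = 4*N + N = 5*N)
47 + Q(-12, -2)*X = 47 + (5*(-12))*6 = 47 - 60*6 = 47 - 360 = -313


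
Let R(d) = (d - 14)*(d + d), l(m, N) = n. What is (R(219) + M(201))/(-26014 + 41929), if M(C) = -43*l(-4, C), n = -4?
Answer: 89962/15915 ≈ 5.6527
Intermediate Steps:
l(m, N) = -4
M(C) = 172 (M(C) = -43*(-4) = 172)
R(d) = 2*d*(-14 + d) (R(d) = (-14 + d)*(2*d) = 2*d*(-14 + d))
(R(219) + M(201))/(-26014 + 41929) = (2*219*(-14 + 219) + 172)/(-26014 + 41929) = (2*219*205 + 172)/15915 = (89790 + 172)*(1/15915) = 89962*(1/15915) = 89962/15915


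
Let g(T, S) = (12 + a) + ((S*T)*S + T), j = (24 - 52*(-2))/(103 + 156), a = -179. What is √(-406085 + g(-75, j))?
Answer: I*√27258050287/259 ≈ 637.45*I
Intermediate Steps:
j = 128/259 (j = (24 + 104)/259 = 128*(1/259) = 128/259 ≈ 0.49421)
g(T, S) = -167 + T + T*S² (g(T, S) = (12 - 179) + ((S*T)*S + T) = -167 + (T*S² + T) = -167 + (T + T*S²) = -167 + T + T*S²)
√(-406085 + g(-75, j)) = √(-406085 + (-167 - 75 - 75*(128/259)²)) = √(-406085 + (-167 - 75 - 75*16384/67081)) = √(-406085 + (-167 - 75 - 1228800/67081)) = √(-406085 - 17462402/67081) = √(-27258050287/67081) = I*√27258050287/259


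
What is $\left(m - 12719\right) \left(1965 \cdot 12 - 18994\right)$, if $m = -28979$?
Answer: $-191227028$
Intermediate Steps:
$\left(m - 12719\right) \left(1965 \cdot 12 - 18994\right) = \left(-28979 - 12719\right) \left(1965 \cdot 12 - 18994\right) = - 41698 \left(23580 - 18994\right) = \left(-41698\right) 4586 = -191227028$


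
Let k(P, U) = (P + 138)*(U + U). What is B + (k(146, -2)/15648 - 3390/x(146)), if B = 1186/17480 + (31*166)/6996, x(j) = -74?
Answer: 1430246409369/30730478020 ≈ 46.542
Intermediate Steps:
k(P, U) = 2*U*(138 + P) (k(P, U) = (138 + P)*(2*U) = 2*U*(138 + P))
B = 12281167/15286260 (B = 1186*(1/17480) + 5146*(1/6996) = 593/8740 + 2573/3498 = 12281167/15286260 ≈ 0.80341)
B + (k(146, -2)/15648 - 3390/x(146)) = 12281167/15286260 + ((2*(-2)*(138 + 146))/15648 - 3390/(-74)) = 12281167/15286260 + ((2*(-2)*284)*(1/15648) - 3390*(-1/74)) = 12281167/15286260 + (-1136*1/15648 + 1695/37) = 12281167/15286260 + (-71/978 + 1695/37) = 12281167/15286260 + 1655083/36186 = 1430246409369/30730478020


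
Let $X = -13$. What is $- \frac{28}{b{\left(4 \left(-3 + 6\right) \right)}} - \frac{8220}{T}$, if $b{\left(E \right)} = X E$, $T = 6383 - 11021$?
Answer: $\frac{58841}{30147} \approx 1.9518$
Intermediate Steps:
$T = -4638$ ($T = 6383 - 11021 = -4638$)
$b{\left(E \right)} = - 13 E$
$- \frac{28}{b{\left(4 \left(-3 + 6\right) \right)}} - \frac{8220}{T} = - \frac{28}{\left(-13\right) 4 \left(-3 + 6\right)} - \frac{8220}{-4638} = - \frac{28}{\left(-13\right) 4 \cdot 3} - - \frac{1370}{773} = - \frac{28}{\left(-13\right) 12} + \frac{1370}{773} = - \frac{28}{-156} + \frac{1370}{773} = \left(-28\right) \left(- \frac{1}{156}\right) + \frac{1370}{773} = \frac{7}{39} + \frac{1370}{773} = \frac{58841}{30147}$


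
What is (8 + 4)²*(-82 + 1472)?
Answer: 200160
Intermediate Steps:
(8 + 4)²*(-82 + 1472) = 12²*1390 = 144*1390 = 200160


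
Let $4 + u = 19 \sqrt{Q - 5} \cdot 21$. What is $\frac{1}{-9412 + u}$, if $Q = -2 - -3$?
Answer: $- \frac{2354}{22324465} - \frac{399 i}{44648930} \approx -0.00010544 - 8.9364 \cdot 10^{-6} i$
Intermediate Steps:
$Q = 1$ ($Q = -2 + 3 = 1$)
$u = -4 + 798 i$ ($u = -4 + 19 \sqrt{1 - 5} \cdot 21 = -4 + 19 \sqrt{-4} \cdot 21 = -4 + 19 \cdot 2 i 21 = -4 + 38 i 21 = -4 + 798 i \approx -4.0 + 798.0 i$)
$\frac{1}{-9412 + u} = \frac{1}{-9412 - \left(4 - 798 i\right)} = \frac{1}{-9416 + 798 i} = \frac{-9416 - 798 i}{89297860}$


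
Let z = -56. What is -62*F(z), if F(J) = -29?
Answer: 1798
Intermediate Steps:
-62*F(z) = -62*(-29) = 1798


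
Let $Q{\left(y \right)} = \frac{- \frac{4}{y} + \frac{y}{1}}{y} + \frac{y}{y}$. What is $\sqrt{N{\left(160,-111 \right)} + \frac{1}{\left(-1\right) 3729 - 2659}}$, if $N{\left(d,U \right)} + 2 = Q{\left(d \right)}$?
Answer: $\frac{i \sqrt{5105609}}{127760} \approx 0.017686 i$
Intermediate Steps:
$Q{\left(y \right)} = 1 + \frac{y - \frac{4}{y}}{y}$ ($Q{\left(y \right)} = \frac{- \frac{4}{y} + y 1}{y} + 1 = \frac{- \frac{4}{y} + y}{y} + 1 = \frac{y - \frac{4}{y}}{y} + 1 = 1 + \frac{y - \frac{4}{y}}{y}$)
$N{\left(d,U \right)} = - \frac{4}{d^{2}}$ ($N{\left(d,U \right)} = -2 + \left(2 - \frac{4}{d^{2}}\right) = - \frac{4}{d^{2}}$)
$\sqrt{N{\left(160,-111 \right)} + \frac{1}{\left(-1\right) 3729 - 2659}} = \sqrt{- \frac{4}{25600} + \frac{1}{\left(-1\right) 3729 - 2659}} = \sqrt{\left(-4\right) \frac{1}{25600} + \frac{1}{-3729 - 2659}} = \sqrt{- \frac{1}{6400} + \frac{1}{-6388}} = \sqrt{- \frac{1}{6400} - \frac{1}{6388}} = \sqrt{- \frac{3197}{10220800}} = \frac{i \sqrt{5105609}}{127760}$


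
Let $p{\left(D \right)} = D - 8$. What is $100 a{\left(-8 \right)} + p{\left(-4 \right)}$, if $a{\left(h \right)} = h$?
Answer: $-812$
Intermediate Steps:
$p{\left(D \right)} = -8 + D$
$100 a{\left(-8 \right)} + p{\left(-4 \right)} = 100 \left(-8\right) - 12 = -800 - 12 = -812$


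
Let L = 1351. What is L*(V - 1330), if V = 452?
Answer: -1186178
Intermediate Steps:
L*(V - 1330) = 1351*(452 - 1330) = 1351*(-878) = -1186178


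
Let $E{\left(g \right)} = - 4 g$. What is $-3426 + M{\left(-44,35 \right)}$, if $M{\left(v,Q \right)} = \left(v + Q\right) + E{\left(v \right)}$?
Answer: $-3259$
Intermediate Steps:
$M{\left(v,Q \right)} = Q - 3 v$ ($M{\left(v,Q \right)} = \left(v + Q\right) - 4 v = \left(Q + v\right) - 4 v = Q - 3 v$)
$-3426 + M{\left(-44,35 \right)} = -3426 + \left(35 - -132\right) = -3426 + \left(35 + 132\right) = -3426 + 167 = -3259$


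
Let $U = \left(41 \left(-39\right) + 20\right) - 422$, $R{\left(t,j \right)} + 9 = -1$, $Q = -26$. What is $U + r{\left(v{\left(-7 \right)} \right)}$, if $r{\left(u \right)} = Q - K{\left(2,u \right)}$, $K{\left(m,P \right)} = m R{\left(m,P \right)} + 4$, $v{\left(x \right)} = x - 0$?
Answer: $-2011$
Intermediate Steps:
$v{\left(x \right)} = x$ ($v{\left(x \right)} = x + 0 = x$)
$R{\left(t,j \right)} = -10$ ($R{\left(t,j \right)} = -9 - 1 = -10$)
$K{\left(m,P \right)} = 4 - 10 m$ ($K{\left(m,P \right)} = m \left(-10\right) + 4 = - 10 m + 4 = 4 - 10 m$)
$r{\left(u \right)} = -10$ ($r{\left(u \right)} = -26 - \left(4 - 20\right) = -26 - -16 = -26 + 16 = -10$)
$U = -2001$ ($U = \left(-1599 + 20\right) - 422 = -1579 - 422 = -2001$)
$U + r{\left(v{\left(-7 \right)} \right)} = -2001 - 10 = -2011$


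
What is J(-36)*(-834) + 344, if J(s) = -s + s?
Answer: 344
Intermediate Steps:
J(s) = 0
J(-36)*(-834) + 344 = 0*(-834) + 344 = 0 + 344 = 344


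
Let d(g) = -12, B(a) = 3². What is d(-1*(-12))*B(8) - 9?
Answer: -117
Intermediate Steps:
B(a) = 9
d(-1*(-12))*B(8) - 9 = -12*9 - 9 = -108 - 9 = -117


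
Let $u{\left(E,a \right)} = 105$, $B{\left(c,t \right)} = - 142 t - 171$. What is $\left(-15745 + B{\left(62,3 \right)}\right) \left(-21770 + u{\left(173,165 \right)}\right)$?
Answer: $354049430$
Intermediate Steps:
$B{\left(c,t \right)} = -171 - 142 t$
$\left(-15745 + B{\left(62,3 \right)}\right) \left(-21770 + u{\left(173,165 \right)}\right) = \left(-15745 - 597\right) \left(-21770 + 105\right) = \left(-15745 - 597\right) \left(-21665\right) = \left(-16342\right) \left(-21665\right) = 354049430$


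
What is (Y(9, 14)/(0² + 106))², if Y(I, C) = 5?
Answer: 25/11236 ≈ 0.0022250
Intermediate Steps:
(Y(9, 14)/(0² + 106))² = (5/(0² + 106))² = (5/(0 + 106))² = (5/106)² = 25/11236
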